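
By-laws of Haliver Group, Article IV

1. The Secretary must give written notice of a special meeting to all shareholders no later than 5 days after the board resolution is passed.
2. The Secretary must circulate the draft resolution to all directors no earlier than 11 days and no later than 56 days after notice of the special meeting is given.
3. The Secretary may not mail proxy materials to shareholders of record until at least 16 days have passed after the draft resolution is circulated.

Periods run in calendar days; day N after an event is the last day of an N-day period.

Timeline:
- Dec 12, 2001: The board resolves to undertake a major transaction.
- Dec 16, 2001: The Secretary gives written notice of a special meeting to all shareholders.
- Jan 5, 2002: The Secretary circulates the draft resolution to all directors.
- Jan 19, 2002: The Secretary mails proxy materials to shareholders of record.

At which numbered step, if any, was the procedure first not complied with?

Step 1 — counting 5 days from Dec 12, 2001 (when the board resolution is passed) gives a deadline of Dec 17, 2001; completed Dec 16, 2001, before the deadline.
Step 2 — 11 and 56 days from Dec 16, 2001 (when notice of the special meeting is given) are Dec 27, 2001 and Feb 10, 2002 respectively; done Jan 5, 2002 — within the window.
Step 3 — must wait 16 days from Jan 5, 2002 (when the draft resolution is circulated), so not before Jan 21, 2002; done Jan 19, 2002 — 2 days too early.

Step 3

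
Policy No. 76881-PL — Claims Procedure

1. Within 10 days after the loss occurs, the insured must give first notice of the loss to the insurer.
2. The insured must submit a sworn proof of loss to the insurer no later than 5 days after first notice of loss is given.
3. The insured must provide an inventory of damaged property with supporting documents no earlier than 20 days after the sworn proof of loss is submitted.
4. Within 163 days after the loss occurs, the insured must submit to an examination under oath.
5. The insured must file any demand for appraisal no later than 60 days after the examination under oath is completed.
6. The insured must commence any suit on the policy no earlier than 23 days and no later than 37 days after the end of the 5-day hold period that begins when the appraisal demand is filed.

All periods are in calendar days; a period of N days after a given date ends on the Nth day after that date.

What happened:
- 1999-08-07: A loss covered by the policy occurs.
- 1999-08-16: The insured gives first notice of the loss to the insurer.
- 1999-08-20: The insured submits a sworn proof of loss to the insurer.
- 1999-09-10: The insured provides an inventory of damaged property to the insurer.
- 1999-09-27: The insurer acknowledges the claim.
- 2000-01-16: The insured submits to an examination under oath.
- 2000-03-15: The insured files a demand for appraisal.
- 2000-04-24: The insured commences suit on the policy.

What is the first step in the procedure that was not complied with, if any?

None — every step was satisfied

(1) due by 1999-08-07 + 10 days = 1999-08-17; done 1999-08-16 — timely.
(2) due by 1999-08-16 + 5 days = 1999-08-21; completed 1999-08-20, before the deadline.
(3) permitted from 1999-08-20 + 20 days = 1999-09-09 onward; 1999-09-10 is on or after that date.
(4) due by 1999-08-07 + 163 days = 2000-01-17; done 2000-01-16 — timely.
(5) due by 2000-01-16 + 60 days = 2000-03-16; done 2000-03-15 — timely.
(6) the permitted window runs from 2000-03-20 + 23 = 2000-04-12 to 2000-03-20 + 37 = 2000-04-26; done 2000-04-24, which is between those dates.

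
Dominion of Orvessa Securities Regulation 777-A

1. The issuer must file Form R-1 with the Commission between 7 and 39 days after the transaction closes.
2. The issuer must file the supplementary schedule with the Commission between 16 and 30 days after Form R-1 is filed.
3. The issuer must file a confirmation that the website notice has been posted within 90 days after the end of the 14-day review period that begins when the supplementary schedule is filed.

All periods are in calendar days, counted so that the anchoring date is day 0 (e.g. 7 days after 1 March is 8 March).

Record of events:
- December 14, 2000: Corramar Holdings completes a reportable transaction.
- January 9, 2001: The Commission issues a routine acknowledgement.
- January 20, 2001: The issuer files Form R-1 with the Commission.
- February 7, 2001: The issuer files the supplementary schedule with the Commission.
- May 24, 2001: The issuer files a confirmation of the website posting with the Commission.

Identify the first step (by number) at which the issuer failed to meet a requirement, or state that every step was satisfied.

Step 1 — 7 and 39 days from December 14, 2000 (when the transaction closes) are December 21, 2000 and January 22, 2001 respectively; January 20, 2001 falls inside that range.
Step 2 — 16 and 30 days from January 20, 2001 (when Form R-1 is filed) are February 5, 2001 and February 19, 2001 respectively; done February 7, 2001 — within the window.
Step 3 — counting 90 days from February 21, 2001 (end of the 14-day review period, which began when the supplementary schedule is filed on February 7, 2001) gives a deadline of May 22, 2001; May 24, 2001 misses that deadline by 2 days.
That is the first point of non-compliance.

Step 3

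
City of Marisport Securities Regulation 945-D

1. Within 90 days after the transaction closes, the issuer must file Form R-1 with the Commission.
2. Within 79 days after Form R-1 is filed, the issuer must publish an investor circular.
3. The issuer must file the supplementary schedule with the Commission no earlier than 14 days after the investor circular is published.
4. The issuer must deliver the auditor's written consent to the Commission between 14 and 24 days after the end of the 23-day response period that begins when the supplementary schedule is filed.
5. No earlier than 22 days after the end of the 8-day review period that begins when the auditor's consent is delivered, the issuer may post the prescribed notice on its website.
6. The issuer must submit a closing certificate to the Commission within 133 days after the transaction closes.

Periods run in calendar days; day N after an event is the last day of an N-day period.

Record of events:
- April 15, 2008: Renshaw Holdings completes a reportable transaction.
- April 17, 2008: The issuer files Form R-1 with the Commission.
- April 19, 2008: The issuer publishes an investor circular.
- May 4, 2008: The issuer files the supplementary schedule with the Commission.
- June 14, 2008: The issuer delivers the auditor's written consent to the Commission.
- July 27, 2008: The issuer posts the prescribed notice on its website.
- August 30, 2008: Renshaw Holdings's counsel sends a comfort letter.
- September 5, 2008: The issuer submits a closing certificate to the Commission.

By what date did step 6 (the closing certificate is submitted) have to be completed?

Step 6 runs from April 15, 2008, when the transaction closes. 133 days after April 15, 2008 is August 26, 2008.

August 26, 2008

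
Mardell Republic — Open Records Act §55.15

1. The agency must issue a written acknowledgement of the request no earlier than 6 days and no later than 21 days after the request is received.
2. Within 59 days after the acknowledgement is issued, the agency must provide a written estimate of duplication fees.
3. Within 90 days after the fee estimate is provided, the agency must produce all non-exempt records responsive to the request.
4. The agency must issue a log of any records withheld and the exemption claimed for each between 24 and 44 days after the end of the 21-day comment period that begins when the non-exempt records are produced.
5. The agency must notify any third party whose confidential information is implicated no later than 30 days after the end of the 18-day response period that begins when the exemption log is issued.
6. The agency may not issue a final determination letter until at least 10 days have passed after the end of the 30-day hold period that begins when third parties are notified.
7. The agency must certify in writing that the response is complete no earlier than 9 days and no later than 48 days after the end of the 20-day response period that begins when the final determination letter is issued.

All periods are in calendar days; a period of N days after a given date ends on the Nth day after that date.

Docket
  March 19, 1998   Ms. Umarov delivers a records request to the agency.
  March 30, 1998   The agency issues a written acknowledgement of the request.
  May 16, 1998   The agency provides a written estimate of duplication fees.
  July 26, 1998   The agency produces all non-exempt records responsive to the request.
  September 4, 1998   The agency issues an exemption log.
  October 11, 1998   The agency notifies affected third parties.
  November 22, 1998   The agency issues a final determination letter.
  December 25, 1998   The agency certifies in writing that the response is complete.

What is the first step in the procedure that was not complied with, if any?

Step 4

Step 1: the window is 6–21 days after March 19, 1998 (when the request is received), so March 25, 1998 through April 9, 1998; done March 30, 1998, which is between those dates.
Step 2: 59 days after March 30, 1998 (when the acknowledgement is issued) is May 28, 1998; May 16, 1998 is within that limit.
Step 3: 90 days after May 16, 1998 (when the fee estimate is provided) is August 14, 1998; July 26, 1998 is within that limit.
Step 4: the window is 24–44 days after August 16, 1998 (end of the 21-day comment period, which began when the non-exempt records are produced on July 26, 1998), so September 9, 1998 through September 29, 1998; done September 4, 1998 — 5 days before the window opened.
The analysis stops there.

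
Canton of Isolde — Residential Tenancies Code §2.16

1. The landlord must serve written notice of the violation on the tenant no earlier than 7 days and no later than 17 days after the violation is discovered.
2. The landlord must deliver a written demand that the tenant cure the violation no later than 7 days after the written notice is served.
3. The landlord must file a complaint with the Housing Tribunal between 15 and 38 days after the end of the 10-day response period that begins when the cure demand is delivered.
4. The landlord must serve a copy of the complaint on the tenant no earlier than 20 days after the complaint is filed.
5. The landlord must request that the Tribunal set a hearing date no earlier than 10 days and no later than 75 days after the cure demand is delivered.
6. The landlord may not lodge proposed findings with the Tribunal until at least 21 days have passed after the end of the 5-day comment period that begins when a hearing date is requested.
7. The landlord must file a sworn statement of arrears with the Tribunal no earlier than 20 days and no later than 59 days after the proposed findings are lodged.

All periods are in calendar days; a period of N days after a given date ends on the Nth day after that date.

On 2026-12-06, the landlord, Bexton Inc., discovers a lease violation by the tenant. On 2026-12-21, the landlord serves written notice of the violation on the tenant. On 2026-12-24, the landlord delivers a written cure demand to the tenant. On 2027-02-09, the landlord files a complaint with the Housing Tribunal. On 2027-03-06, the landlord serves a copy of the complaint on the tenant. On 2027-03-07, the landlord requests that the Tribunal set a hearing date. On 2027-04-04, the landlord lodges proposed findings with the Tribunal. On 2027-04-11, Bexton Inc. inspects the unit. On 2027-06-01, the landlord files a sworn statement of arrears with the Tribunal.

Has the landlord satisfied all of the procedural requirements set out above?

Yes

Step 1: the window is 7–17 days after 2026-12-06 (when the violation is discovered), so 2026-12-13 through 2026-12-23; 2026-12-21 falls inside that range.
Step 2: 7 days after 2026-12-21 (when the written notice is served) is 2026-12-28; 2026-12-24 is within that limit.
Step 3: the window is 15–38 days after 2027-01-03 (end of the 10-day response period, which began when the cure demand is delivered on 2026-12-24), so 2027-01-18 through 2027-02-10; 2027-02-09 falls inside that range.
Step 4: the earliest permitted date is 20 days after 2027-02-09 (when the complaint is filed), i.e. 2027-03-01; done 2027-03-06 — permitted.
Step 5: the window is 10–75 days after 2026-12-24 (when the cure demand is delivered), so 2027-01-03 through 2027-03-09; 2027-03-07 falls inside that range.
Step 6: the earliest permitted date is 21 days after 2027-03-12 (end of the 5-day comment period, which began when a hearing date is requested on 2027-03-07), i.e. 2027-04-02; 2027-04-04 is on or after that date.
Step 7: the window is 20–59 days after 2027-04-04 (when the proposed findings are lodged), so 2027-04-24 through 2027-06-02; done 2027-06-01 — within the window.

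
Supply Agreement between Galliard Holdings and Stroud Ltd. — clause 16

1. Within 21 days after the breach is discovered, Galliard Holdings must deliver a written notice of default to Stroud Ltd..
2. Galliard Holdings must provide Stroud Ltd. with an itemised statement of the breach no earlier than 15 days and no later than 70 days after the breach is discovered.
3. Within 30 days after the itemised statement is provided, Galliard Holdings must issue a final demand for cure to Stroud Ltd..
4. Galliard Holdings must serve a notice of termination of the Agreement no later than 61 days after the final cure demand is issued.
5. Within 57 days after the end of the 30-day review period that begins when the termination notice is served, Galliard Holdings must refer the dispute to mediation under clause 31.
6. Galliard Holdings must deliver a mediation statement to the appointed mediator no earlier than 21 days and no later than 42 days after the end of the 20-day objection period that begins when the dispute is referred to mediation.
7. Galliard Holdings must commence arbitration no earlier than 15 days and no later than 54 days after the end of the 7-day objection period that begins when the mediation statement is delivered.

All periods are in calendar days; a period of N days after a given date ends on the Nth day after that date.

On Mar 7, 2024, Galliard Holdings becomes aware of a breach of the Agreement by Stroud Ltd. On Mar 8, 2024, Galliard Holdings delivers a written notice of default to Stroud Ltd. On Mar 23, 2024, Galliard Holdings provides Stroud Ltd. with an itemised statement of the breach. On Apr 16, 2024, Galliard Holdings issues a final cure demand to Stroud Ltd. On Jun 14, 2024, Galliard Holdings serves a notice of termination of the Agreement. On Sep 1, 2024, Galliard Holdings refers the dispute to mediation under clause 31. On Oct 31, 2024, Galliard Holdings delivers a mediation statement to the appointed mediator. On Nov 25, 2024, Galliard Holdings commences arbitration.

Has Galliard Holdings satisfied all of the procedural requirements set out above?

Step 1: 21 days after Mar 7, 2024 (when the breach is discovered) is Mar 28, 2024; Mar 8, 2024 is within that limit.
Step 2: the window is 15–70 days after Mar 7, 2024 (when the breach is discovered), so Mar 22, 2024 through May 16, 2024; Mar 23, 2024 falls inside that range.
Step 3: 30 days after Mar 23, 2024 (when the itemised statement is provided) is Apr 22, 2024; Apr 16, 2024 is within that limit.
Step 4: 61 days after Apr 16, 2024 (when the final cure demand is issued) is Jun 16, 2024; done Jun 14, 2024 — timely.
Step 5: 57 days after Jul 14, 2024 (end of the 30-day review period, which began when the termination notice is served on Jun 14, 2024) is Sep 9, 2024; done Sep 1, 2024 — timely.
Step 6: the window is 21–42 days after Sep 21, 2024 (end of the 20-day objection period, which began when the dispute is referred to mediation on Sep 1, 2024), so Oct 12, 2024 through Nov 2, 2024; done Oct 31, 2024 — within the window.
Step 7: the window is 15–54 days after Nov 7, 2024 (end of the 7-day objection period, which began when the mediation statement is delivered on Oct 31, 2024), so Nov 22, 2024 through Dec 31, 2024; done Nov 25, 2024 — within the window.

Yes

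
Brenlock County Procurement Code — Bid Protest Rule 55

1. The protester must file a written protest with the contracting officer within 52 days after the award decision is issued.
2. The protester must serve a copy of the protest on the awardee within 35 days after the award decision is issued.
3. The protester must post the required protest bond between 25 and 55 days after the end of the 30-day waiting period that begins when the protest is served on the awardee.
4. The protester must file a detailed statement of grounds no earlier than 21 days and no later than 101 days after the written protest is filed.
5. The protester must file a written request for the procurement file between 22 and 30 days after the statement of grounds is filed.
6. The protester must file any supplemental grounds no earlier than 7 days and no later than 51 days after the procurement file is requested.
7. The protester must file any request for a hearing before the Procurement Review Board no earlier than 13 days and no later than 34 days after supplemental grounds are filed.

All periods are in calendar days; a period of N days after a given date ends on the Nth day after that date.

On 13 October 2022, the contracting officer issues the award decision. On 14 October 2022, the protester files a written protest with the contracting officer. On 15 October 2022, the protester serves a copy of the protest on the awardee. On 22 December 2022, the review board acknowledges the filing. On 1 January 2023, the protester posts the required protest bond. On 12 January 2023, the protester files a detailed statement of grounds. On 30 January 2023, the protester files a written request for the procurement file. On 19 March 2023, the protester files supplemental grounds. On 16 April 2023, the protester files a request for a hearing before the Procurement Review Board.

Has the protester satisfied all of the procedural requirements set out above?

No

(1) due by 13 October 2022 + 52 days = 4 December 2022; done 14 October 2022 — timely.
(2) due by 13 October 2022 + 35 days = 17 November 2022; done 15 October 2022 — timely.
(3) the permitted window runs from 14 November 2022 + 25 = 9 December 2022 to 14 November 2022 + 55 = 8 January 2023; 1 January 2023 falls inside that range.
(4) the permitted window runs from 14 October 2022 + 21 = 4 November 2022 to 14 October 2022 + 101 = 23 January 2023; done 12 January 2023, which is between those dates.
(5) the permitted window runs from 12 January 2023 + 22 = 3 February 2023 to 12 January 2023 + 30 = 11 February 2023; done 30 January 2023 — 4 days before the window opened.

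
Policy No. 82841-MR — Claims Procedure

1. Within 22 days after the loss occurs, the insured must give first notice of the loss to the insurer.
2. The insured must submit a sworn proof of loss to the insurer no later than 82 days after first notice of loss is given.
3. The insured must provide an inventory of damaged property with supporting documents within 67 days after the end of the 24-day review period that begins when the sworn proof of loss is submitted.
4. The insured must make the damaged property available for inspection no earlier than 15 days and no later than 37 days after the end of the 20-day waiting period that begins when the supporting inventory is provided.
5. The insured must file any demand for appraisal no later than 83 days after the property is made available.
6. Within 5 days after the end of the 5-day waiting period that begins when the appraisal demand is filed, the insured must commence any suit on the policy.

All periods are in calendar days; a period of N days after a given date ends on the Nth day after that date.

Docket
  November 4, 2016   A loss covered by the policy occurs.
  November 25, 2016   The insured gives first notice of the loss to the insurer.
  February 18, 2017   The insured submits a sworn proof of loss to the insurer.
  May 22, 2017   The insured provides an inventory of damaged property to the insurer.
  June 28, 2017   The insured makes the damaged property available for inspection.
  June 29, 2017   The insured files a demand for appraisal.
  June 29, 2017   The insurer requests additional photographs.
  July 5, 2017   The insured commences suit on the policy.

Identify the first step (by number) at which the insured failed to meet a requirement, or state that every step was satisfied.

Step 1 — counting 22 days from November 4, 2016 (when the loss occurs) gives a deadline of November 26, 2016; November 25, 2016 is within that limit.
Step 2 — counting 82 days from November 25, 2016 (when first notice of loss is given) gives a deadline of February 15, 2017; not done until February 18, 2017, 3 days after the deadline.
Later steps need not be reached.

Step 2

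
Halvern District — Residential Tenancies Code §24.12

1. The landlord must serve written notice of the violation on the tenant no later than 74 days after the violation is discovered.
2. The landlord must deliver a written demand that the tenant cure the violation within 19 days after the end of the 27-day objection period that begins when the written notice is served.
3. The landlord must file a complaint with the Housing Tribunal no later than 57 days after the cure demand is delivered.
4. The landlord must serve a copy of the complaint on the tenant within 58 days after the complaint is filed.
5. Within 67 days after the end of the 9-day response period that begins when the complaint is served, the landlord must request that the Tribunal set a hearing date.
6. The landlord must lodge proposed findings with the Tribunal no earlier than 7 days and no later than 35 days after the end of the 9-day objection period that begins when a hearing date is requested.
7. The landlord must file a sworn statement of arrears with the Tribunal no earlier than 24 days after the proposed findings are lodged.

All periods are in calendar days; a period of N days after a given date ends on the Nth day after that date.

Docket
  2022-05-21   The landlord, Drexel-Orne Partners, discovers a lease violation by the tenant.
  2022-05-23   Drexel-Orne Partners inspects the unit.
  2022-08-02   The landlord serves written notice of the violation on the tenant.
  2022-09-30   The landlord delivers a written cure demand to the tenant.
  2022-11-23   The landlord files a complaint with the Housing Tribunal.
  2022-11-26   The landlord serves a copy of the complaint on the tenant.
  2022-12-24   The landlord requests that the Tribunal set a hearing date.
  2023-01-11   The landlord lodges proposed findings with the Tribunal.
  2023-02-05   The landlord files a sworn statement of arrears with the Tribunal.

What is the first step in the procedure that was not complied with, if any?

Step 1: 74 days after 2022-05-21 (when the violation is discovered) is 2022-08-03; done 2022-08-02 — timely.
Step 2: 19 days after 2022-08-29 (end of the 27-day objection period, which began when the written notice is served on 2022-08-02) is 2022-09-17; not done until 2022-09-30, 13 days after the deadline.
That is the first point of non-compliance.

Step 2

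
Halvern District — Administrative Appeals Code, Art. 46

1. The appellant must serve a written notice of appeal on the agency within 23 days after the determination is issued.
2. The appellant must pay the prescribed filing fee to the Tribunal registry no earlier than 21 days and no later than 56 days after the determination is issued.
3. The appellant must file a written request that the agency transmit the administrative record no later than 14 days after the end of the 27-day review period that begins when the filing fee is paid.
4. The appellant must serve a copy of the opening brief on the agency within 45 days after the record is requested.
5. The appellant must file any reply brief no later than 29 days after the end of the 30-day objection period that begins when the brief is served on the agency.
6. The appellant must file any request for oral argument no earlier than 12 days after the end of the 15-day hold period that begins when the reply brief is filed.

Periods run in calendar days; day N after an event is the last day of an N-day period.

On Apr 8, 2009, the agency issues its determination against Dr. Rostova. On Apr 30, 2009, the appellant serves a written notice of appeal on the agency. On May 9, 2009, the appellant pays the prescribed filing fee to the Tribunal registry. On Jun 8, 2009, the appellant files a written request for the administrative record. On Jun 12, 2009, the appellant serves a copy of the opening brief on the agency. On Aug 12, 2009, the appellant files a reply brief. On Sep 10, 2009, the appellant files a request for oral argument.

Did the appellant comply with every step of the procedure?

No

Step 1 — counting 23 days from Apr 8, 2009 (when the determination is issued) gives a deadline of May 1, 2009; Apr 30, 2009 is within that limit.
Step 2 — 21 and 56 days from Apr 8, 2009 (when the determination is issued) are Apr 29, 2009 and Jun 3, 2009 respectively; done May 9, 2009 — within the window.
Step 3 — counting 14 days from Jun 5, 2009 (end of the 27-day review period, which began when the filing fee is paid on May 9, 2009) gives a deadline of Jun 19, 2009; Jun 8, 2009 is within that limit.
Step 4 — counting 45 days from Jun 8, 2009 (when the record is requested) gives a deadline of Jul 23, 2009; completed Jun 12, 2009, before the deadline.
Step 5 — counting 29 days from Jul 12, 2009 (end of the 30-day objection period, which began when the brief is served on the agency on Jun 12, 2009) gives a deadline of Aug 10, 2009; Aug 12, 2009 misses that deadline by 2 days.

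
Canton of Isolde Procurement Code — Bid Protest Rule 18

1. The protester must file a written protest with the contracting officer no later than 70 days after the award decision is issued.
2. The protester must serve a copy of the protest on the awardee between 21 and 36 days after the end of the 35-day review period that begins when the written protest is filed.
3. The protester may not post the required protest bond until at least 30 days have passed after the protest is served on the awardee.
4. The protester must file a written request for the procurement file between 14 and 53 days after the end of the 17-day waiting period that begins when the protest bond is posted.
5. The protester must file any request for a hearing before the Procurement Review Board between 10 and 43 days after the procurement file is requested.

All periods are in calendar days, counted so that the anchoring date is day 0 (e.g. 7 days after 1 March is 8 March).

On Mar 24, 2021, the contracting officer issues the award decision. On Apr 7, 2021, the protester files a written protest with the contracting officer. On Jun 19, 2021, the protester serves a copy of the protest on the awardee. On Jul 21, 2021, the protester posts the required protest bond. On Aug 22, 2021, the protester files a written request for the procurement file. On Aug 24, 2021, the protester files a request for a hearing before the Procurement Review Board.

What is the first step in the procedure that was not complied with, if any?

(1) due by Mar 24, 2021 + 70 days = Jun 2, 2021; done Apr 7, 2021 — timely.
(2) the permitted window runs from May 12, 2021 + 21 = Jun 2, 2021 to May 12, 2021 + 36 = Jun 17, 2021; done Jun 19, 2021 — 2 days after the window closed.

Step 2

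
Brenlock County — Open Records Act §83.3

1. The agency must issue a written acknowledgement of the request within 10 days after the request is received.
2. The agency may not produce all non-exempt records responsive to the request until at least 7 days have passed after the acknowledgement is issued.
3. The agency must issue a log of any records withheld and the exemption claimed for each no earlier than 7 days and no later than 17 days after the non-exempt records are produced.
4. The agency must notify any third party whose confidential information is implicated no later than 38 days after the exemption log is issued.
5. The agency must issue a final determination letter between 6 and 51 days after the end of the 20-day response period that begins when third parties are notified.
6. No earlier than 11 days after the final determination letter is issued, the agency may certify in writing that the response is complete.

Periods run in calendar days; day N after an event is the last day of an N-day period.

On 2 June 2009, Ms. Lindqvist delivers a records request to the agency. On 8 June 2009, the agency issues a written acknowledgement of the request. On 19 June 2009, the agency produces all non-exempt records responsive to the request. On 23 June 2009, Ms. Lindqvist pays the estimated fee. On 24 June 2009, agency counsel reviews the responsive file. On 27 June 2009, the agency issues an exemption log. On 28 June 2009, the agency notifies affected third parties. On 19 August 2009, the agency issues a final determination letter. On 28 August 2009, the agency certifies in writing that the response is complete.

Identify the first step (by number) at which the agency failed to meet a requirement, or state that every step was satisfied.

Step 1 — counting 10 days from 2 June 2009 (when the request is received) gives a deadline of 12 June 2009; completed 8 June 2009, before the deadline.
Step 2 — must wait 7 days from 8 June 2009 (when the acknowledgement is issued), so not before 15 June 2009; done 19 June 2009, after the minimum wait.
Step 3 — 7 and 17 days from 19 June 2009 (when the non-exempt records are produced) are 26 June 2009 and 6 July 2009 respectively; done 27 June 2009 — within the window.
Step 4 — counting 38 days from 27 June 2009 (when the exemption log is issued) gives a deadline of 4 August 2009; 28 June 2009 is within that limit.
Step 5 — 6 and 51 days from 18 July 2009 (end of the 20-day response period, which began when third parties are notified on 28 June 2009) are 24 July 2009 and 7 September 2009 respectively; done 19 August 2009 — within the window.
Step 6 — must wait 11 days from 19 August 2009 (when the final determination letter is issued), so not before 30 August 2009; acted on 28 August 2009, 2 days prematurely.

Step 6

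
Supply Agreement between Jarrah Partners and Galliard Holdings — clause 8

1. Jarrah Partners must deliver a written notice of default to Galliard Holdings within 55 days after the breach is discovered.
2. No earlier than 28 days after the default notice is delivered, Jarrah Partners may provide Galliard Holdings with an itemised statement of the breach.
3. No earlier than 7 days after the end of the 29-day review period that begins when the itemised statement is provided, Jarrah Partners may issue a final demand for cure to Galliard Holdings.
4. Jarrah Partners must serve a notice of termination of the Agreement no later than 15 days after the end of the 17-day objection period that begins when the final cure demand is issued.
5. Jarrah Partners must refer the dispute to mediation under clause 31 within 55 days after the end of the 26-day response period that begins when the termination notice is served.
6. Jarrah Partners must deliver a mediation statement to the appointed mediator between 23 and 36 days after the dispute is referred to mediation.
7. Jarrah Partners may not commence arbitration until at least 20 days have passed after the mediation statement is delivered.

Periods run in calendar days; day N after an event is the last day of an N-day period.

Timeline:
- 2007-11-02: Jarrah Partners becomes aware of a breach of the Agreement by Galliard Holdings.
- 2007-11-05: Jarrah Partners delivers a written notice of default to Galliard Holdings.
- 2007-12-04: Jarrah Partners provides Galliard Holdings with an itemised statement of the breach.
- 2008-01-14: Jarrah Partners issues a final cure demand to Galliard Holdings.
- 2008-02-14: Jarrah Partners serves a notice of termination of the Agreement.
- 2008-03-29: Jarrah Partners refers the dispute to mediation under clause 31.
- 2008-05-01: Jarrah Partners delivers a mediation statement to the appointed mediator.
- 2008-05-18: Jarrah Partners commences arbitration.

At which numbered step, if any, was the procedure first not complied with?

Step 7

Step 1: 55 days after 2007-11-02 (when the breach is discovered) is 2007-12-27; completed 2007-11-05, before the deadline.
Step 2: the earliest permitted date is 28 days after 2007-11-05 (when the default notice is delivered), i.e. 2007-12-03; done 2007-12-04 — permitted.
Step 3: the earliest permitted date is 7 days after 2008-01-02 (end of the 29-day review period, which began when the itemised statement is provided on 2007-12-04), i.e. 2008-01-09; done 2008-01-14 — permitted.
Step 4: 15 days after 2008-01-31 (end of the 17-day objection period, which began when the final cure demand is issued on 2008-01-14) is 2008-02-15; completed 2008-02-14, before the deadline.
Step 5: 55 days after 2008-03-11 (end of the 26-day response period, which began when the termination notice is served on 2008-02-14) is 2008-05-05; completed 2008-03-29, before the deadline.
Step 6: the window is 23–36 days after 2008-03-29 (when the dispute is referred to mediation), so 2008-04-21 through 2008-05-04; done 2008-05-01 — within the window.
Step 7: the earliest permitted date is 20 days after 2008-05-01 (when the mediation statement is delivered), i.e. 2008-05-21; acted on 2008-05-18, 3 days prematurely.
The analysis stops there.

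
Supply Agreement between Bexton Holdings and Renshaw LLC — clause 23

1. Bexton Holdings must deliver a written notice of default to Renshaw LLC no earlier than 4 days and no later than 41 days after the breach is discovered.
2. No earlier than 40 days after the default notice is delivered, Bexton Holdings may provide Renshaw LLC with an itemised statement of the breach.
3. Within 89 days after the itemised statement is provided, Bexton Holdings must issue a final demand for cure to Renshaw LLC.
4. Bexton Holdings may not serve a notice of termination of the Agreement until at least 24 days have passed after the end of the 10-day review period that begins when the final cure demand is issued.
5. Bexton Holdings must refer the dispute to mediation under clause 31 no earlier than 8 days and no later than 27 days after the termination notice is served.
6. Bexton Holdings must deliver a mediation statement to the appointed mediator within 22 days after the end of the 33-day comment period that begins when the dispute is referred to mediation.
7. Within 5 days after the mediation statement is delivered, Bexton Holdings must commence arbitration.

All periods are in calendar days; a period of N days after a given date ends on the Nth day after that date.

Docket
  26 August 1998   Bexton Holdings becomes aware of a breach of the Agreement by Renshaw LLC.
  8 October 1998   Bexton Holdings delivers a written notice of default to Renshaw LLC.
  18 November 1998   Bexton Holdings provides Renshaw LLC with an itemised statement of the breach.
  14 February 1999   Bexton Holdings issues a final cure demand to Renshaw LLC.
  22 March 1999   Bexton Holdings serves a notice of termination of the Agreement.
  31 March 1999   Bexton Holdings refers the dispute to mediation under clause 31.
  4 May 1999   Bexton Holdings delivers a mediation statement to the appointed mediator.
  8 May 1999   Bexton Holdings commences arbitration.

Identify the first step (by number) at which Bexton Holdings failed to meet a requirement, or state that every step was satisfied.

Step 1 — 4 and 41 days from 26 August 1998 (when the breach is discovered) are 30 August 1998 and 6 October 1998 respectively; done 8 October 1998 — 2 days after the window closed.

Step 1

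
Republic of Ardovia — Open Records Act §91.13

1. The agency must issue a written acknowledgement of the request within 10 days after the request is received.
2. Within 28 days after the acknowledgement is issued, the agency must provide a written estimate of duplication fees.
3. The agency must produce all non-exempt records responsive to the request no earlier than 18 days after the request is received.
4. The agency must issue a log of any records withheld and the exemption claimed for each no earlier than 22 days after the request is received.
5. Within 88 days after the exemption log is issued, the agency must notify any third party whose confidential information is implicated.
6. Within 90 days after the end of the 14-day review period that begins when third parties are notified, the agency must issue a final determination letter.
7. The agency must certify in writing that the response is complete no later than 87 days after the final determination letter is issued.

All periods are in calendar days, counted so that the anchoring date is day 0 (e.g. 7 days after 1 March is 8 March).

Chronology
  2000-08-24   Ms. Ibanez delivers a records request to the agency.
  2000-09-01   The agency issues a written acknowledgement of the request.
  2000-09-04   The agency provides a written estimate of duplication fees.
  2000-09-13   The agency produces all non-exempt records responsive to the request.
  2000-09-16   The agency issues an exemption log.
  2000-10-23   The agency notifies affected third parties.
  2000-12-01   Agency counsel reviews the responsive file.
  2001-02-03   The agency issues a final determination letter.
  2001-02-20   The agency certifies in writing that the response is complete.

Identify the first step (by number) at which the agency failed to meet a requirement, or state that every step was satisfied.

None — every step was satisfied

Step 1 — counting 10 days from 2000-08-24 (when the request is received) gives a deadline of 2000-09-03; done 2000-09-01 — timely.
Step 2 — counting 28 days from 2000-09-01 (when the acknowledgement is issued) gives a deadline of 2000-09-29; 2000-09-04 is within that limit.
Step 3 — must wait 18 days from 2000-08-24 (when the request is received), so not before 2000-09-11; done 2000-09-13, after the minimum wait.
Step 4 — must wait 22 days from 2000-08-24 (when the request is received), so not before 2000-09-15; done 2000-09-16, after the minimum wait.
Step 5 — counting 88 days from 2000-09-16 (when the exemption log is issued) gives a deadline of 2000-12-13; done 2000-10-23 — timely.
Step 6 — counting 90 days from 2000-11-06 (end of the 14-day review period, which began when third parties are notified on 2000-10-23) gives a deadline of 2001-02-04; completed 2001-02-03, before the deadline.
Step 7 — counting 87 days from 2001-02-03 (when the final determination letter is issued) gives a deadline of 2001-05-01; completed 2001-02-20, before the deadline.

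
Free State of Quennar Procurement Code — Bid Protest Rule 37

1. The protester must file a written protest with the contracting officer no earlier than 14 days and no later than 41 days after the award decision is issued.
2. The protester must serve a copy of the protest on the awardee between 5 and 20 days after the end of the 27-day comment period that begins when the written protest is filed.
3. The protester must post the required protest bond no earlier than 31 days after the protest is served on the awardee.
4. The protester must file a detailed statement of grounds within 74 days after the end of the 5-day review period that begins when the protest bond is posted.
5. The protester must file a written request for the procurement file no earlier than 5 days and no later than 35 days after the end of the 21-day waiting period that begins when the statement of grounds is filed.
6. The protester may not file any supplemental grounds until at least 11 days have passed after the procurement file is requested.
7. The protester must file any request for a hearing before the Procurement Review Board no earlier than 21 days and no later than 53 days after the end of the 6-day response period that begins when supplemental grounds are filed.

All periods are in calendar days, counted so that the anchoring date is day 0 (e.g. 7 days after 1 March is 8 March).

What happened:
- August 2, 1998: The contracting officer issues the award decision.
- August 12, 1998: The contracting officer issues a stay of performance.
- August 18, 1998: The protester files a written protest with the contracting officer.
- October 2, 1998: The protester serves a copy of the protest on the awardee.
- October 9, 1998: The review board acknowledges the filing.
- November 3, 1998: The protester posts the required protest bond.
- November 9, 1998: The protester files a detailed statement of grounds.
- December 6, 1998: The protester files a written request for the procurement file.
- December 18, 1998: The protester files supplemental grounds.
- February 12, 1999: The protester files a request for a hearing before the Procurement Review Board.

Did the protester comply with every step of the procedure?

Yes

Step 1 — 14 and 41 days from August 2, 1998 (when the award decision is issued) are August 16, 1998 and September 12, 1998 respectively; August 18, 1998 falls inside that range.
Step 2 — 5 and 20 days from September 14, 1998 (end of the 27-day comment period, which began when the written protest is filed on August 18, 1998) are September 19, 1998 and October 4, 1998 respectively; October 2, 1998 falls inside that range.
Step 3 — must wait 31 days from October 2, 1998 (when the protest is served on the awardee), so not before November 2, 1998; November 3, 1998 is on or after that date.
Step 4 — counting 74 days from November 8, 1998 (end of the 5-day review period, which began when the protest bond is posted on November 3, 1998) gives a deadline of January 21, 1999; November 9, 1998 is within that limit.
Step 5 — 5 and 35 days from November 30, 1998 (end of the 21-day waiting period, which began when the statement of grounds is filed on November 9, 1998) are December 5, 1998 and January 4, 1999 respectively; done December 6, 1998, which is between those dates.
Step 6 — must wait 11 days from December 6, 1998 (when the procurement file is requested), so not before December 17, 1998; done December 18, 1998 — permitted.
Step 7 — 21 and 53 days from December 24, 1998 (end of the 6-day response period, which began when supplemental grounds are filed on December 18, 1998) are January 14, 1999 and February 15, 1999 respectively; done February 12, 1999, which is between those dates.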